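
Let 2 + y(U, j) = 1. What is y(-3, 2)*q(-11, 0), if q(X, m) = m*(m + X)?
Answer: 0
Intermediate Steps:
q(X, m) = m*(X + m)
y(U, j) = -1 (y(U, j) = -2 + 1 = -1)
y(-3, 2)*q(-11, 0) = -0*(-11 + 0) = -0*(-11) = -1*0 = 0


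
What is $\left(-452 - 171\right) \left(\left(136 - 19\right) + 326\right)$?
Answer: $-275989$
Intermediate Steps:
$\left(-452 - 171\right) \left(\left(136 - 19\right) + 326\right) = - 623 \left(\left(136 - 19\right) + 326\right) = - 623 \left(117 + 326\right) = \left(-623\right) 443 = -275989$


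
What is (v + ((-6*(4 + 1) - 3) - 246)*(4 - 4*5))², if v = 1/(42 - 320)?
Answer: 1540058662081/77284 ≈ 1.9927e+7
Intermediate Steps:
v = -1/278 (v = 1/(-278) = -1/278 ≈ -0.0035971)
(v + ((-6*(4 + 1) - 3) - 246)*(4 - 4*5))² = (-1/278 + ((-6*(4 + 1) - 3) - 246)*(4 - 4*5))² = (-1/278 + ((-6*5 - 3) - 246)*(4 - 20))² = (-1/278 + ((-30 - 3) - 246)*(-16))² = (-1/278 + (-33 - 246)*(-16))² = (-1/278 - 279*(-16))² = (-1/278 + 4464)² = (1240991/278)² = 1540058662081/77284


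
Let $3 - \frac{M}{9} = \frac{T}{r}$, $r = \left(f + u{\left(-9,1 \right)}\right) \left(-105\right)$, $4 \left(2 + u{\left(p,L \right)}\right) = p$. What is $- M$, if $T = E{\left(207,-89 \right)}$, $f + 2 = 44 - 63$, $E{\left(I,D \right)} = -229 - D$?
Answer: $- \frac{2775}{101} \approx -27.475$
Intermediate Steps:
$u{\left(p,L \right)} = -2 + \frac{p}{4}$
$f = -21$ ($f = -2 + \left(44 - 63\right) = -2 - 19 = -21$)
$r = \frac{10605}{4}$ ($r = \left(-21 + \left(-2 + \frac{1}{4} \left(-9\right)\right)\right) \left(-105\right) = \left(-21 - \frac{17}{4}\right) \left(-105\right) = \left(- \frac{101}{4}\right) \left(-105\right) = \frac{10605}{4} \approx 2651.3$)
$T = -140$ ($T = -229 - -89 = -229 + 89 = -140$)
$M = \frac{2775}{101}$ ($M = 27 - 9 \left(- \frac{140}{\frac{10605}{4}}\right) = 27 - 9 \left(\left(-140\right) \frac{4}{10605}\right) = 27 - - \frac{48}{101} = 27 + \frac{48}{101} = \frac{2775}{101} \approx 27.475$)
$- M = \left(-1\right) \frac{2775}{101} = - \frac{2775}{101}$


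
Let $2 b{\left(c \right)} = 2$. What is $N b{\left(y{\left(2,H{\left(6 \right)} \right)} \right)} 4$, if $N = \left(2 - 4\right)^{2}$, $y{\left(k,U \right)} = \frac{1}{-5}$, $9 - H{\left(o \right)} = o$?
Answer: $16$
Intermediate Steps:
$H{\left(o \right)} = 9 - o$
$y{\left(k,U \right)} = - \frac{1}{5}$
$b{\left(c \right)} = 1$ ($b{\left(c \right)} = \frac{1}{2} \cdot 2 = 1$)
$N = 4$ ($N = \left(-2\right)^{2} = 4$)
$N b{\left(y{\left(2,H{\left(6 \right)} \right)} \right)} 4 = 4 \cdot 1 \cdot 4 = 4 \cdot 4 = 16$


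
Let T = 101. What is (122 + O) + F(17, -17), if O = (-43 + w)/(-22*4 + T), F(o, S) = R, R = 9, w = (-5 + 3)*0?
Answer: 1660/13 ≈ 127.69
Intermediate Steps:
w = 0 (w = -2*0 = 0)
F(o, S) = 9
O = -43/13 (O = (-43 + 0)/(-22*4 + 101) = -43/(-88 + 101) = -43/13 ≈ -3.3077)
(122 + O) + F(17, -17) = (122 - 43/13) + 9 = 1543/13 + 9 = 1660/13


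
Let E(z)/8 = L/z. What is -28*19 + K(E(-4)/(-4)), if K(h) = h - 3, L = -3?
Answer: -1073/2 ≈ -536.50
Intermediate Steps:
E(z) = -24/z (E(z) = 8*(-3/z) = -24/z)
K(h) = -3 + h
-28*19 + K(E(-4)/(-4)) = -28*19 + (-3 - 24/(-4)/(-4)) = -532 + (-3 - 24*(-¼)*(-¼)) = -532 + (-3 + 6*(-¼)) = -532 + (-3 - 3/2) = -532 - 9/2 = -1073/2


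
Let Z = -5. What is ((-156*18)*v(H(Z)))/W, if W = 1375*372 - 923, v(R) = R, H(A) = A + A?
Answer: 28080/510577 ≈ 0.054997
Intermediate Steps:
H(A) = 2*A
W = 510577 (W = 511500 - 923 = 510577)
((-156*18)*v(H(Z)))/W = ((-156*18)*(2*(-5)))/510577 = -2808*(-10)*(1/510577) = 28080*(1/510577) = 28080/510577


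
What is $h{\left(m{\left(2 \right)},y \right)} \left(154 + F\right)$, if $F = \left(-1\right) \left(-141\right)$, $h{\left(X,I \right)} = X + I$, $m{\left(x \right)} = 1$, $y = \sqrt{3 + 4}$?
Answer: $295 + 295 \sqrt{7} \approx 1075.5$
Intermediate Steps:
$y = \sqrt{7} \approx 2.6458$
$h{\left(X,I \right)} = I + X$
$F = 141$
$h{\left(m{\left(2 \right)},y \right)} \left(154 + F\right) = \left(\sqrt{7} + 1\right) \left(154 + 141\right) = \left(1 + \sqrt{7}\right) 295 = 295 + 295 \sqrt{7}$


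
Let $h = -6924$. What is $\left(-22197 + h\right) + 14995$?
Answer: $-14126$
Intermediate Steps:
$\left(-22197 + h\right) + 14995 = \left(-22197 - 6924\right) + 14995 = -29121 + 14995 = -14126$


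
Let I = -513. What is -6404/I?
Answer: 6404/513 ≈ 12.483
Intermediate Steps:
-6404/I = -6404/(-513) = -6404*(-1/513) = 6404/513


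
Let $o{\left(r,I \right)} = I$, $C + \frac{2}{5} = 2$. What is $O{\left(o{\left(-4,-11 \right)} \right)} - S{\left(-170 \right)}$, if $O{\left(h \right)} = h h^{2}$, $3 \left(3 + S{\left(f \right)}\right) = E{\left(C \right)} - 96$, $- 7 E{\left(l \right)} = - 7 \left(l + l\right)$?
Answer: $- \frac{19456}{15} \approx -1297.1$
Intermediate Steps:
$C = \frac{8}{5}$ ($C = - \frac{2}{5} + 2 = \frac{8}{5} \approx 1.6$)
$E{\left(l \right)} = 2 l$ ($E{\left(l \right)} = - \frac{\left(-7\right) \left(l + l\right)}{7} = - \frac{\left(-7\right) 2 l}{7} = - \frac{\left(-14\right) l}{7} = 2 l$)
$S{\left(f \right)} = - \frac{509}{15}$ ($S{\left(f \right)} = -3 + \frac{2 \cdot \frac{8}{5} - 96}{3} = -3 + \frac{\frac{16}{5} - 96}{3} = -3 + \frac{1}{3} \left(- \frac{464}{5}\right) = -3 - \frac{464}{15} = - \frac{509}{15}$)
$O{\left(h \right)} = h^{3}$
$O{\left(o{\left(-4,-11 \right)} \right)} - S{\left(-170 \right)} = \left(-11\right)^{3} - - \frac{509}{15} = -1331 + \frac{509}{15} = - \frac{19456}{15}$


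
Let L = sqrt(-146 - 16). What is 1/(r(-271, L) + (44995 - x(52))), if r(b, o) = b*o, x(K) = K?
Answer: 14981/677256897 + 271*I*sqrt(2)/225752299 ≈ 2.212e-5 + 1.6977e-6*I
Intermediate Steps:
L = 9*I*sqrt(2) (L = sqrt(-162) = 9*I*sqrt(2) ≈ 12.728*I)
1/(r(-271, L) + (44995 - x(52))) = 1/(-2439*I*sqrt(2) + (44995 - 1*52)) = 1/(-2439*I*sqrt(2) + (44995 - 52)) = 1/(-2439*I*sqrt(2) + 44943) = 1/(44943 - 2439*I*sqrt(2))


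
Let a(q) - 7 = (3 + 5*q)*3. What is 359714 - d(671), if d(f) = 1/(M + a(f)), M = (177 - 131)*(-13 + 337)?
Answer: 8987454289/24985 ≈ 3.5971e+5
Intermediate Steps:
a(q) = 16 + 15*q (a(q) = 7 + (3 + 5*q)*3 = 7 + (9 + 15*q) = 16 + 15*q)
M = 14904 (M = 46*324 = 14904)
d(f) = 1/(14920 + 15*f) (d(f) = 1/(14904 + (16 + 15*f)) = 1/(14920 + 15*f))
359714 - d(671) = 359714 - 1/(5*(2984 + 3*671)) = 359714 - 1/(5*(2984 + 2013)) = 359714 - 1/(5*4997) = 359714 - 1*1/24985 = 359714 - 1/24985 = 8987454289/24985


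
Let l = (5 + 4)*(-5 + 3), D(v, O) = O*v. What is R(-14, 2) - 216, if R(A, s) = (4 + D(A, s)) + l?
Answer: -258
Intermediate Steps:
l = -18 (l = 9*(-2) = -18)
R(A, s) = -14 + A*s (R(A, s) = (4 + s*A) - 18 = (4 + A*s) - 18 = -14 + A*s)
R(-14, 2) - 216 = (-14 - 14*2) - 216 = (-14 - 28) - 216 = -42 - 216 = -258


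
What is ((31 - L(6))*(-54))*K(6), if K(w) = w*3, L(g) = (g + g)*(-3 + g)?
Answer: 4860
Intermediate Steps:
L(g) = 2*g*(-3 + g) (L(g) = (2*g)*(-3 + g) = 2*g*(-3 + g))
K(w) = 3*w
((31 - L(6))*(-54))*K(6) = ((31 - 2*6*(-3 + 6))*(-54))*(3*6) = ((31 - 2*6*3)*(-54))*18 = ((31 - 1*36)*(-54))*18 = ((31 - 36)*(-54))*18 = -5*(-54)*18 = 270*18 = 4860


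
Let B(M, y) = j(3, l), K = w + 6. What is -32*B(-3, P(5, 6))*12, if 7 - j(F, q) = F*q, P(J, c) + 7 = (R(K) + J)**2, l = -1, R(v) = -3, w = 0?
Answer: -3840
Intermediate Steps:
K = 6 (K = 0 + 6 = 6)
P(J, c) = -7 + (-3 + J)**2
j(F, q) = 7 - F*q
B(M, y) = 10 (B(M, y) = 7 - 1*3*(-1) = 7 + 3 = 10)
-32*B(-3, P(5, 6))*12 = -32*10*12 = -320*12 = -3840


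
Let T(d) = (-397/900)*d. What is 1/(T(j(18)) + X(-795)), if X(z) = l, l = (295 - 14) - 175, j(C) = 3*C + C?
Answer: 25/1856 ≈ 0.013470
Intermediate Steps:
j(C) = 4*C
T(d) = -397*d/900 (T(d) = (-397*1/900)*d = -397*d/900)
l = 106 (l = 281 - 175 = 106)
X(z) = 106
1/(T(j(18)) + X(-795)) = 1/(-397*18/225 + 106) = 1/(-397/900*72 + 106) = 1/(-794/25 + 106) = 1/(1856/25) = 25/1856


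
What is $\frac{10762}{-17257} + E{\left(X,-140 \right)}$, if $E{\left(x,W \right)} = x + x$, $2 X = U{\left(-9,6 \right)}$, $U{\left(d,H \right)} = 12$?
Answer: $\frac{196322}{17257} \approx 11.376$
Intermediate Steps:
$X = 6$ ($X = \frac{1}{2} \cdot 12 = 6$)
$E{\left(x,W \right)} = 2 x$
$\frac{10762}{-17257} + E{\left(X,-140 \right)} = \frac{10762}{-17257} + 2 \cdot 6 = 10762 \left(- \frac{1}{17257}\right) + 12 = - \frac{10762}{17257} + 12 = \frac{196322}{17257}$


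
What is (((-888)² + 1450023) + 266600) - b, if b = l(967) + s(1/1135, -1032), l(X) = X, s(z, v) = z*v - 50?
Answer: 2842324782/1135 ≈ 2.5043e+6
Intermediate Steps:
s(z, v) = -50 + v*z (s(z, v) = v*z - 50 = -50 + v*z)
b = 1039763/1135 (b = 967 + (-50 - 1032/1135) = 967 - 57782/1135 = 1039763/1135 ≈ 916.09)
(((-888)² + 1450023) + 266600) - b = (((-888)² + 1450023) + 266600) - 1*1039763/1135 = ((788544 + 1450023) + 266600) - 1039763/1135 = (2238567 + 266600) - 1039763/1135 = 2505167 - 1039763/1135 = 2842324782/1135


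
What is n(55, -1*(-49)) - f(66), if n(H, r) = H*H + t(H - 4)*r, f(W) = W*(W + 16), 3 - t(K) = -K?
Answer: 259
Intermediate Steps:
t(K) = 3 + K (t(K) = 3 - (-1)*K = 3 + K)
f(W) = W*(16 + W)
n(H, r) = H**2 + r*(-1 + H) (n(H, r) = H*H + (3 + (H - 4))*r = H**2 + (3 + (-4 + H))*r = H**2 + (-1 + H)*r = H**2 + r*(-1 + H))
n(55, -1*(-49)) - f(66) = (55**2 + (-1*(-49))*(-1 + 55)) - 66*(16 + 66) = (3025 + 49*54) - 66*82 = (3025 + 2646) - 1*5412 = 5671 - 5412 = 259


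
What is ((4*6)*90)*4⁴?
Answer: 552960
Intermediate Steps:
((4*6)*90)*4⁴ = (24*90)*256 = 2160*256 = 552960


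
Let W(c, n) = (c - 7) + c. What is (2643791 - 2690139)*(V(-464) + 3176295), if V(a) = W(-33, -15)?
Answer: -147211537256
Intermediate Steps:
W(c, n) = -7 + 2*c (W(c, n) = (-7 + c) + c = -7 + 2*c)
V(a) = -73 (V(a) = -7 + 2*(-33) = -7 - 66 = -73)
(2643791 - 2690139)*(V(-464) + 3176295) = (2643791 - 2690139)*(-73 + 3176295) = -46348*3176222 = -147211537256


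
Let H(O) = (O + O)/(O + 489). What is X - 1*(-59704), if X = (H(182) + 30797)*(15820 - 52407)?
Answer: -756035818253/671 ≈ -1.1267e+9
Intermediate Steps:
H(O) = 2*O/(489 + O) (H(O) = (2*O)/(489 + O) = 2*O/(489 + O))
X = -756075879637/671 (X = (2*182/(489 + 182) + 30797)*(15820 - 52407) = (2*182/671 + 30797)*(-36587) = (2*182*(1/671) + 30797)*(-36587) = (364/671 + 30797)*(-36587) = (20665151/671)*(-36587) = -756075879637/671 ≈ -1.1268e+9)
X - 1*(-59704) = -756075879637/671 - 1*(-59704) = -756075879637/671 + 59704 = -756035818253/671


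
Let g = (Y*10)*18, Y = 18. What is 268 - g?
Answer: -2972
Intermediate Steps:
g = 3240 (g = (18*10)*18 = 180*18 = 3240)
268 - g = 268 - 1*3240 = 268 - 3240 = -2972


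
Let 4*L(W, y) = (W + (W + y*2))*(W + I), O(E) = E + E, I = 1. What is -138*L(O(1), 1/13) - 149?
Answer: -7526/13 ≈ -578.92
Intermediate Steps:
O(E) = 2*E
L(W, y) = (1 + W)*(2*W + 2*y)/4 (L(W, y) = ((W + (W + y*2))*(W + 1))/4 = ((W + (W + 2*y))*(1 + W))/4 = ((2*W + 2*y)*(1 + W))/4 = ((1 + W)*(2*W + 2*y))/4 = (1 + W)*(2*W + 2*y)/4)
-138*L(O(1), 1/13) - 149 = -138*((2*1)/2 + (½)/13 + (2*1)²/2 + (½)*(2*1)/13) - 149 = -138*((½)*2 + (½)*(1/13) + (½)*2² + (½)*2*(1/13)) - 149 = -138*(1 + 1/26 + (½)*4 + 1/13) - 149 = -138*(1 + 1/26 + 2 + 1/13) - 149 = -138*81/26 - 149 = -5589/13 - 149 = -7526/13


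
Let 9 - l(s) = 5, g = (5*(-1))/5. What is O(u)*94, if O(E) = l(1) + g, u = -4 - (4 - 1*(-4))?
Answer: 282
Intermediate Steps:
g = -1 (g = -5*⅕ = -1)
l(s) = 4 (l(s) = 9 - 1*5 = 9 - 5 = 4)
u = -12 (u = -4 - (4 + 4) = -4 - 1*8 = -4 - 8 = -12)
O(E) = 3 (O(E) = 4 - 1 = 3)
O(u)*94 = 3*94 = 282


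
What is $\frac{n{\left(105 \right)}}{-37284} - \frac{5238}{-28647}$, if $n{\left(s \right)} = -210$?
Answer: $\frac{1242651}{6593054} \approx 0.18848$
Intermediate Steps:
$\frac{n{\left(105 \right)}}{-37284} - \frac{5238}{-28647} = - \frac{210}{-37284} - \frac{5238}{-28647} = \left(-210\right) \left(- \frac{1}{37284}\right) - - \frac{194}{1061} = \frac{35}{6214} + \frac{194}{1061} = \frac{1242651}{6593054}$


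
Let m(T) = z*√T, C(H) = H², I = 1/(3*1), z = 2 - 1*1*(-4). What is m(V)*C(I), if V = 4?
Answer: 4/3 ≈ 1.3333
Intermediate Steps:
z = 6 (z = 2 - 1*(-4) = 2 + 4 = 6)
I = ⅓ (I = 1/3 = ⅓ ≈ 0.33333)
m(T) = 6*√T
m(V)*C(I) = (6*√4)*(⅓)² = (6*2)*(⅑) = 12*(⅑) = 4/3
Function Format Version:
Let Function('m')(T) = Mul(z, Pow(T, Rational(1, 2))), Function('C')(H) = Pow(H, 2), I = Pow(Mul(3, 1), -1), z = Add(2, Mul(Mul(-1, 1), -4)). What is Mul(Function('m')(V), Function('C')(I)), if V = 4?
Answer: Rational(4, 3) ≈ 1.3333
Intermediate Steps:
z = 6 (z = Add(2, Mul(-1, -4)) = Add(2, 4) = 6)
I = Rational(1, 3) (I = Pow(3, -1) = Rational(1, 3) ≈ 0.33333)
Function('m')(T) = Mul(6, Pow(T, Rational(1, 2)))
Mul(Function('m')(V), Function('C')(I)) = Mul(Mul(6, Pow(4, Rational(1, 2))), Pow(Rational(1, 3), 2)) = Mul(Mul(6, 2), Rational(1, 9)) = Mul(12, Rational(1, 9)) = Rational(4, 3)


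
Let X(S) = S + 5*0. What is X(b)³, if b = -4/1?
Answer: -64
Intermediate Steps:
b = -4 (b = -4*1 = -4)
X(S) = S (X(S) = S + 0 = S)
X(b)³ = (-4)³ = -64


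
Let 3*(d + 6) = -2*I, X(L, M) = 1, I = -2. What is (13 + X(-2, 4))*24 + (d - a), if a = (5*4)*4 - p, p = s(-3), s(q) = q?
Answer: 745/3 ≈ 248.33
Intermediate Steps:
p = -3
d = -14/3 (d = -6 + (-2*(-2))/3 = -6 + (⅓)*4 = -6 + 4/3 = -14/3 ≈ -4.6667)
a = 83 (a = (5*4)*4 - 1*(-3) = 20*4 + 3 = 80 + 3 = 83)
(13 + X(-2, 4))*24 + (d - a) = (13 + 1)*24 + (-14/3 - 1*83) = 14*24 + (-14/3 - 83) = 336 - 263/3 = 745/3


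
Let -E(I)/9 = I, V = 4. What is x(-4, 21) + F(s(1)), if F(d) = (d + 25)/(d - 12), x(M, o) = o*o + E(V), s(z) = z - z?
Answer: 4835/12 ≈ 402.92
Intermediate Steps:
E(I) = -9*I
s(z) = 0
x(M, o) = -36 + o² (x(M, o) = o*o - 9*4 = o² - 36 = -36 + o²)
F(d) = (25 + d)/(-12 + d)
x(-4, 21) + F(s(1)) = (-36 + 21²) + (25 + 0)/(-12 + 0) = (-36 + 441) + 25/(-12) = 405 - 1/12*25 = 405 - 25/12 = 4835/12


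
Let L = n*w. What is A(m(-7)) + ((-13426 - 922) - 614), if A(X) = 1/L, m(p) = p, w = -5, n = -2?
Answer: -149619/10 ≈ -14962.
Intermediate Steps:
L = 10 (L = -2*(-5) = 10)
A(X) = ⅒ (A(X) = 1/10 = ⅒)
A(m(-7)) + ((-13426 - 922) - 614) = ⅒ + ((-13426 - 922) - 614) = ⅒ + (-14348 - 614) = ⅒ - 14962 = -149619/10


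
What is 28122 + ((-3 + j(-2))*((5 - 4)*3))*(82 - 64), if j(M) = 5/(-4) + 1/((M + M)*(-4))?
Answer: 223167/8 ≈ 27896.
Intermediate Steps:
j(M) = -5/4 - 1/(8*M) (j(M) = 5*(-1/4) - 1/4/(2*M) = -5/4 + (1/(2*M))*(-1/4) = -5/4 - 1/(8*M))
28122 + ((-3 + j(-2))*((5 - 4)*3))*(82 - 64) = 28122 + ((-3 + (1/8)*(-1 - 10*(-2))/(-2))*((5 - 4)*3))*(82 - 64) = 28122 + ((-3 + (1/8)*(-1/2)*(-1 + 20))*(1*3))*18 = 28122 + ((-3 + (1/8)*(-1/2)*19)*3)*18 = 28122 + ((-3 - 19/16)*3)*18 = 28122 - 67/16*3*18 = 28122 - 201/16*18 = 28122 - 1809/8 = 223167/8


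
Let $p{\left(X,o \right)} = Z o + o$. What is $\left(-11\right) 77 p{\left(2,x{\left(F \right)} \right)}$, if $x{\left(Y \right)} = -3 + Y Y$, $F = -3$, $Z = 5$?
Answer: $-30492$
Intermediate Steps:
$x{\left(Y \right)} = -3 + Y^{2}$
$p{\left(X,o \right)} = 6 o$ ($p{\left(X,o \right)} = 5 o + o = 6 o$)
$\left(-11\right) 77 p{\left(2,x{\left(F \right)} \right)} = \left(-11\right) 77 \cdot 6 \left(-3 + \left(-3\right)^{2}\right) = - 847 \cdot 6 \left(-3 + 9\right) = - 847 \cdot 6 \cdot 6 = \left(-847\right) 36 = -30492$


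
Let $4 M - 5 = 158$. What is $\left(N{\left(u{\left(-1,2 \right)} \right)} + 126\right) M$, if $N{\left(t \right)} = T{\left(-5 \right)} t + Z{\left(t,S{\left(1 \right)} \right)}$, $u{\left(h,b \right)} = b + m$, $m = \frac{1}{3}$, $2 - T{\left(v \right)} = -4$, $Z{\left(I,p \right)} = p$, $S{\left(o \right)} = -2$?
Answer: $\frac{11247}{2} \approx 5623.5$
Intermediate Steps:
$M = \frac{163}{4}$ ($M = \frac{5}{4} + \frac{1}{4} \cdot 158 = \frac{5}{4} + \frac{79}{2} = \frac{163}{4} \approx 40.75$)
$T{\left(v \right)} = 6$ ($T{\left(v \right)} = 2 - -4 = 2 + 4 = 6$)
$m = \frac{1}{3} \approx 0.33333$
$u{\left(h,b \right)} = \frac{1}{3} + b$ ($u{\left(h,b \right)} = b + \frac{1}{3} = \frac{1}{3} + b$)
$N{\left(t \right)} = -2 + 6 t$ ($N{\left(t \right)} = 6 t - 2 = -2 + 6 t$)
$\left(N{\left(u{\left(-1,2 \right)} \right)} + 126\right) M = \left(\left(-2 + 6 \left(\frac{1}{3} + 2\right)\right) + 126\right) \frac{163}{4} = \left(\left(-2 + 6 \cdot \frac{7}{3}\right) + 126\right) \frac{163}{4} = \left(\left(-2 + 14\right) + 126\right) \frac{163}{4} = \left(12 + 126\right) \frac{163}{4} = 138 \cdot \frac{163}{4} = \frac{11247}{2}$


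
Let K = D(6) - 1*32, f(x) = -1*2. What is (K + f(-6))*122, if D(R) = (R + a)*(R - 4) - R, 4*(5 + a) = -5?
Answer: -4941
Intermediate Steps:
a = -25/4 (a = -5 + (¼)*(-5) = -5 - 5/4 = -25/4 ≈ -6.2500)
f(x) = -2
D(R) = -R + (-4 + R)*(-25/4 + R) (D(R) = (R - 25/4)*(R - 4) - R = (-25/4 + R)*(-4 + R) - R = (-4 + R)*(-25/4 + R) - R = -R + (-4 + R)*(-25/4 + R))
K = -77/2 (K = (25 + 6² - 45/4*6) - 1*32 = (25 + 36 - 135/2) - 32 = -13/2 - 32 = -77/2 ≈ -38.500)
(K + f(-6))*122 = (-77/2 - 2)*122 = -81/2*122 = -4941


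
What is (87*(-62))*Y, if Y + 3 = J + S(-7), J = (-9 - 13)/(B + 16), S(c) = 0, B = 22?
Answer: 366792/19 ≈ 19305.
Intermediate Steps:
J = -11/19 (J = (-9 - 13)/(22 + 16) = -22/38 = -22*1/38 = -11/19 ≈ -0.57895)
Y = -68/19 (Y = -3 + (-11/19 + 0) = -3 - 11/19 = -68/19 ≈ -3.5789)
(87*(-62))*Y = (87*(-62))*(-68/19) = -5394*(-68/19) = 366792/19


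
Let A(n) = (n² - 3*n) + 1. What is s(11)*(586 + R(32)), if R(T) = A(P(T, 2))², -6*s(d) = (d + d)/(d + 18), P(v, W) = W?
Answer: -6457/87 ≈ -74.218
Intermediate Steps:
s(d) = -d/(3*(18 + d)) (s(d) = -(d + d)/(6*(d + 18)) = -2*d/(6*(18 + d)) = -d/(3*(18 + d)))
A(n) = 1 + n² - 3*n
R(T) = 1 (R(T) = (1 + 2² - 3*2)² = (1 + 4 - 6)² = (-1)² = 1)
s(11)*(586 + R(32)) = (-1*11/(54 + 3*11))*(586 + 1) = -1*11/(54 + 33)*587 = -1*11/87*587 = -1*11*1/87*587 = -11/87*587 = -6457/87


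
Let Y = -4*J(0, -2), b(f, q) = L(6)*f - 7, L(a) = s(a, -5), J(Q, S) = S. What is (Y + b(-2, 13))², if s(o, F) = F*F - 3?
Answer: 1849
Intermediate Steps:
s(o, F) = -3 + F² (s(o, F) = F² - 3 = -3 + F²)
L(a) = 22 (L(a) = -3 + (-5)² = -3 + 25 = 22)
b(f, q) = -7 + 22*f (b(f, q) = 22*f - 7 = -7 + 22*f)
Y = 8 (Y = -4*(-2) = 8)
(Y + b(-2, 13))² = (8 + (-7 + 22*(-2)))² = (8 + (-7 - 44))² = (8 - 51)² = (-43)² = 1849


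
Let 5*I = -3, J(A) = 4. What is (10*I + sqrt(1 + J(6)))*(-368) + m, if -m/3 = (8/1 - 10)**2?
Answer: 2196 - 368*sqrt(5) ≈ 1373.1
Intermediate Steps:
I = -3/5 (I = (1/5)*(-3) = -3/5 ≈ -0.60000)
m = -12 (m = -3*(8/1 - 10)**2 = -3*(8*1 - 10)**2 = -3*(8 - 10)**2 = -3*(-2)**2 = -3*4 = -12)
(10*I + sqrt(1 + J(6)))*(-368) + m = (10*(-3/5) + sqrt(1 + 4))*(-368) - 12 = (-6 + sqrt(5))*(-368) - 12 = (2208 - 368*sqrt(5)) - 12 = 2196 - 368*sqrt(5)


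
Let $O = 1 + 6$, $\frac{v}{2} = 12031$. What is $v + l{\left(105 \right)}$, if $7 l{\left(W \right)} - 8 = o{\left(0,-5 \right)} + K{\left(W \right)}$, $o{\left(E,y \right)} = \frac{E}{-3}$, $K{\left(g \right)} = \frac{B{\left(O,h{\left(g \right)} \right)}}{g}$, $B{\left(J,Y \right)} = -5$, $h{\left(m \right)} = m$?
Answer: $\frac{3537281}{147} \approx 24063.0$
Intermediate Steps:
$v = 24062$ ($v = 2 \cdot 12031 = 24062$)
$O = 7$
$K{\left(g \right)} = - \frac{5}{g}$
$o{\left(E,y \right)} = - \frac{E}{3}$ ($o{\left(E,y \right)} = E \left(- \frac{1}{3}\right) = - \frac{E}{3}$)
$l{\left(W \right)} = \frac{8}{7} - \frac{5}{7 W}$ ($l{\left(W \right)} = \frac{8}{7} + \frac{\left(- \frac{1}{3}\right) 0 - \frac{5}{W}}{7} = \frac{8}{7} + \frac{0 - \frac{5}{W}}{7} = \frac{8}{7} + \frac{\left(-5\right) \frac{1}{W}}{7} = \frac{8}{7} - \frac{5}{7 W}$)
$v + l{\left(105 \right)} = 24062 + \frac{-5 + 8 \cdot 105}{7 \cdot 105} = 24062 + \frac{1}{7} \cdot \frac{1}{105} \left(-5 + 840\right) = 24062 + \frac{1}{7} \cdot \frac{1}{105} \cdot 835 = 24062 + \frac{167}{147} = \frac{3537281}{147}$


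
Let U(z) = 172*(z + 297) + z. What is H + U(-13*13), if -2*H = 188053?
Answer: -144359/2 ≈ -72180.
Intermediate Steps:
H = -188053/2 (H = -1/2*188053 = -188053/2 ≈ -94027.)
U(z) = 51084 + 173*z (U(z) = 172*(297 + z) + z = (51084 + 172*z) + z = 51084 + 173*z)
H + U(-13*13) = -188053/2 + (51084 + 173*(-13*13)) = -188053/2 + (51084 + 173*(-169)) = -188053/2 + (51084 - 29237) = -188053/2 + 21847 = -144359/2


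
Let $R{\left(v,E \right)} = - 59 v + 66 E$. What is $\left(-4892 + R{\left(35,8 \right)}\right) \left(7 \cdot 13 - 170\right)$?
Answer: $507891$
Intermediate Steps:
$\left(-4892 + R{\left(35,8 \right)}\right) \left(7 \cdot 13 - 170\right) = \left(-4892 + \left(\left(-59\right) 35 + 66 \cdot 8\right)\right) \left(7 \cdot 13 - 170\right) = \left(-4892 + \left(-2065 + 528\right)\right) \left(91 - 170\right) = \left(-4892 - 1537\right) \left(-79\right) = \left(-6429\right) \left(-79\right) = 507891$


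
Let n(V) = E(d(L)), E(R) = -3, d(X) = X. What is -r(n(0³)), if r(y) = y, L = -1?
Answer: 3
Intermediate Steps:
n(V) = -3
-r(n(0³)) = -1*(-3) = 3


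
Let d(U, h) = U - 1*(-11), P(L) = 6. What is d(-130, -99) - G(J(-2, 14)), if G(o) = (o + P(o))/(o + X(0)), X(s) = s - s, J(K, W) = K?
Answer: -117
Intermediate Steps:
X(s) = 0
G(o) = (6 + o)/o (G(o) = (o + 6)/(o + 0) = (6 + o)/o)
d(U, h) = 11 + U (d(U, h) = U + 11 = 11 + U)
d(-130, -99) - G(J(-2, 14)) = (11 - 130) - (6 - 2)/(-2) = -119 - (-1)*4/2 = -119 - 1*(-2) = -119 + 2 = -117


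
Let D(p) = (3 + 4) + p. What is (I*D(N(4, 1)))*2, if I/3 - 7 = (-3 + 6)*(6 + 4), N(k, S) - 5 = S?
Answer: 2886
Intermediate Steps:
N(k, S) = 5 + S
I = 111 (I = 21 + 3*((-3 + 6)*(6 + 4)) = 21 + 3*(3*10) = 21 + 3*30 = 21 + 90 = 111)
D(p) = 7 + p
(I*D(N(4, 1)))*2 = (111*(7 + (5 + 1)))*2 = (111*(7 + 6))*2 = (111*13)*2 = 1443*2 = 2886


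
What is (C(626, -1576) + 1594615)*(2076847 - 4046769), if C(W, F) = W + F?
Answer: -3139395744130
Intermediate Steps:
C(W, F) = F + W
(C(626, -1576) + 1594615)*(2076847 - 4046769) = ((-1576 + 626) + 1594615)*(2076847 - 4046769) = (-950 + 1594615)*(-1969922) = 1593665*(-1969922) = -3139395744130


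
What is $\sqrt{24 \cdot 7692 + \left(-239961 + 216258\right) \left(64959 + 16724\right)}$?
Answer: $i \sqrt{1935947541} \approx 43999.0 i$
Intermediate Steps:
$\sqrt{24 \cdot 7692 + \left(-239961 + 216258\right) \left(64959 + 16724\right)} = \sqrt{184608 - 1936132149} = \sqrt{-1935947541} = i \sqrt{1935947541}$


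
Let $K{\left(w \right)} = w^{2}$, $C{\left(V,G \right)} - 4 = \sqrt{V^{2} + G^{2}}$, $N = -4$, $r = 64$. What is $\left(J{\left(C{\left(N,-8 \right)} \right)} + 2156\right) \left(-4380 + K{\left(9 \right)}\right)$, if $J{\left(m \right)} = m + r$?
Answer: $-9560976 - 17196 \sqrt{5} \approx -9.5994 \cdot 10^{6}$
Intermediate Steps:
$C{\left(V,G \right)} = 4 + \sqrt{G^{2} + V^{2}}$ ($C{\left(V,G \right)} = 4 + \sqrt{V^{2} + G^{2}} = 4 + \sqrt{G^{2} + V^{2}}$)
$J{\left(m \right)} = 64 + m$ ($J{\left(m \right)} = m + 64 = 64 + m$)
$\left(J{\left(C{\left(N,-8 \right)} \right)} + 2156\right) \left(-4380 + K{\left(9 \right)}\right) = \left(\left(64 + \left(4 + \sqrt{\left(-8\right)^{2} + \left(-4\right)^{2}}\right)\right) + 2156\right) \left(-4380 + 9^{2}\right) = \left(\left(64 + \left(4 + \sqrt{64 + 16}\right)\right) + 2156\right) \left(-4380 + 81\right) = \left(\left(64 + \left(4 + \sqrt{80}\right)\right) + 2156\right) \left(-4299\right) = \left(\left(64 + \left(4 + 4 \sqrt{5}\right)\right) + 2156\right) \left(-4299\right) = \left(\left(68 + 4 \sqrt{5}\right) + 2156\right) \left(-4299\right) = \left(2224 + 4 \sqrt{5}\right) \left(-4299\right) = -9560976 - 17196 \sqrt{5}$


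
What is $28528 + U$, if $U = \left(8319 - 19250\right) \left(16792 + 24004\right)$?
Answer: $-445912548$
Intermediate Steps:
$U = -445941076$ ($U = \left(-10931\right) 40796 = -445941076$)
$28528 + U = 28528 - 445941076 = -445912548$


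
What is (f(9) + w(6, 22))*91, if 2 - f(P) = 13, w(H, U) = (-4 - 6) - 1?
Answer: -2002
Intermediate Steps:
w(H, U) = -11 (w(H, U) = -10 - 1 = -11)
f(P) = -11 (f(P) = 2 - 1*13 = 2 - 13 = -11)
(f(9) + w(6, 22))*91 = (-11 - 11)*91 = -22*91 = -2002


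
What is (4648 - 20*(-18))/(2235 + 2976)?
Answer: 5008/5211 ≈ 0.96104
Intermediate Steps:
(4648 - 20*(-18))/(2235 + 2976) = (4648 + 360)/5211 = 5008*(1/5211) = 5008/5211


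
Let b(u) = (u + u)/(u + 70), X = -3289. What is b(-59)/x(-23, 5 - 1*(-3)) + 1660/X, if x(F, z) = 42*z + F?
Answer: -50442/93587 ≈ -0.53899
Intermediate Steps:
b(u) = 2*u/(70 + u) (b(u) = (2*u)/(70 + u) = 2*u/(70 + u))
x(F, z) = F + 42*z
b(-59)/x(-23, 5 - 1*(-3)) + 1660/X = (2*(-59)/(70 - 59))/(-23 + 42*(5 - 1*(-3))) + 1660/(-3289) = (2*(-59)/11)/(-23 + 42*(5 + 3)) + 1660*(-1/3289) = (2*(-59)*(1/11))/(-23 + 42*8) - 1660/3289 = -118/(11*(-23 + 336)) - 1660/3289 = -118/11/313 - 1660/3289 = -118/11*1/313 - 1660/3289 = -118/3443 - 1660/3289 = -50442/93587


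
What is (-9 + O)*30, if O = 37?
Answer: 840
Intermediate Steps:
(-9 + O)*30 = (-9 + 37)*30 = 28*30 = 840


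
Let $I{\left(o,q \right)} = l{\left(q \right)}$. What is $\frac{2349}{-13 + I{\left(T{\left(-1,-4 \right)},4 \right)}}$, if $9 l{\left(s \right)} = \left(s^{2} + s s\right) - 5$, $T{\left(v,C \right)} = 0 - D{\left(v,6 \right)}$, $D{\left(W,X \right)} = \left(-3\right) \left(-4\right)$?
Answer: $- \frac{2349}{10} \approx -234.9$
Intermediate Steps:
$D{\left(W,X \right)} = 12$
$T{\left(v,C \right)} = -12$ ($T{\left(v,C \right)} = 0 - 12 = -12$)
$l{\left(s \right)} = - \frac{5}{9} + \frac{2 s^{2}}{9}$ ($l{\left(s \right)} = \frac{\left(s^{2} + s s\right) - 5}{9} = \frac{\left(s^{2} + s^{2}\right) - 5}{9} = \frac{2 s^{2} - 5}{9} = \frac{-5 + 2 s^{2}}{9} = - \frac{5}{9} + \frac{2 s^{2}}{9}$)
$I{\left(o,q \right)} = - \frac{5}{9} + \frac{2 q^{2}}{9}$
$\frac{2349}{-13 + I{\left(T{\left(-1,-4 \right)},4 \right)}} = \frac{2349}{-13 - \left(\frac{5}{9} - \frac{2 \cdot 4^{2}}{9}\right)} = \frac{2349}{-13 + \left(- \frac{5}{9} + \frac{2}{9} \cdot 16\right)} = \frac{2349}{-13 + \left(- \frac{5}{9} + \frac{32}{9}\right)} = \frac{2349}{-13 + 3} = \frac{2349}{-10} = 2349 \left(- \frac{1}{10}\right) = - \frac{2349}{10}$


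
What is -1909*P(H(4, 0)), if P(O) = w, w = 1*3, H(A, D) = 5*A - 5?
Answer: -5727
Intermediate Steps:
H(A, D) = -5 + 5*A
w = 3
P(O) = 3
-1909*P(H(4, 0)) = -1909*3 = -5727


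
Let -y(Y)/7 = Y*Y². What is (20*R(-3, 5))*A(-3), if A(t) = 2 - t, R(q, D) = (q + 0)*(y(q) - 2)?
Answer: -56100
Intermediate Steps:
y(Y) = -7*Y³ (y(Y) = -7*Y*Y² = -7*Y³)
R(q, D) = q*(-2 - 7*q³) (R(q, D) = (q + 0)*(-7*q³ - 2) = q*(-2 - 7*q³))
(20*R(-3, 5))*A(-3) = (20*(-1*(-3)*(2 + 7*(-3)³)))*(2 - 1*(-3)) = (20*(-1*(-3)*(2 + 7*(-27))))*(2 + 3) = (20*(-1*(-3)*(2 - 189)))*5 = (20*(-1*(-3)*(-187)))*5 = (20*(-561))*5 = -11220*5 = -56100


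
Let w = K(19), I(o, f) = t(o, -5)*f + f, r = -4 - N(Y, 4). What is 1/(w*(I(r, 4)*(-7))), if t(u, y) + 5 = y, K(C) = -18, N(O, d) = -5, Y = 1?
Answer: -1/4536 ≈ -0.00022046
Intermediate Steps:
t(u, y) = -5 + y
r = 1 (r = -4 - 1*(-5) = -4 + 5 = 1)
I(o, f) = -9*f (I(o, f) = (-5 - 5)*f + f = -10*f + f = -9*f)
w = -18
1/(w*(I(r, 4)*(-7))) = 1/(-18*(-9*4)*(-7)) = 1/(-(-648)*(-7)) = 1/(-18*252) = 1/(-4536) = -1/4536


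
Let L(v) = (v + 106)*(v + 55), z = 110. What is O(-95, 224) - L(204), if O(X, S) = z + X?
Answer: -80275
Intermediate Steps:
O(X, S) = 110 + X
L(v) = (55 + v)*(106 + v) (L(v) = (106 + v)*(55 + v) = (55 + v)*(106 + v))
O(-95, 224) - L(204) = (110 - 95) - (5830 + 204² + 161*204) = 15 - (5830 + 41616 + 32844) = 15 - 1*80290 = 15 - 80290 = -80275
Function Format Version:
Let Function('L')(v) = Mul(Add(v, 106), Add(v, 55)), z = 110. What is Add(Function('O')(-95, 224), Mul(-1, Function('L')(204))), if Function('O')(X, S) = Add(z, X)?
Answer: -80275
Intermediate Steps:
Function('O')(X, S) = Add(110, X)
Function('L')(v) = Mul(Add(55, v), Add(106, v)) (Function('L')(v) = Mul(Add(106, v), Add(55, v)) = Mul(Add(55, v), Add(106, v)))
Add(Function('O')(-95, 224), Mul(-1, Function('L')(204))) = Add(Add(110, -95), Mul(-1, Add(5830, Pow(204, 2), Mul(161, 204)))) = Add(15, Mul(-1, Add(5830, 41616, 32844))) = Add(15, Mul(-1, 80290)) = Add(15, -80290) = -80275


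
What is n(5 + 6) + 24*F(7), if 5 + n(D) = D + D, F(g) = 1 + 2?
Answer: 89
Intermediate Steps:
F(g) = 3
n(D) = -5 + 2*D (n(D) = -5 + (D + D) = -5 + 2*D)
n(5 + 6) + 24*F(7) = (-5 + 2*(5 + 6)) + 24*3 = (-5 + 2*11) + 72 = (-5 + 22) + 72 = 17 + 72 = 89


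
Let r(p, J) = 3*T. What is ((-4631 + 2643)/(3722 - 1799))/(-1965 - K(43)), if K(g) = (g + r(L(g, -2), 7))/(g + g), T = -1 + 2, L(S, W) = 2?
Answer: 6106/11609151 ≈ 0.00052596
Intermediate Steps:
T = 1
r(p, J) = 3 (r(p, J) = 3*1 = 3)
K(g) = (3 + g)/(2*g) (K(g) = (g + 3)/(g + g) = (3 + g)/((2*g)) = (3 + g)*(1/(2*g)) = (3 + g)/(2*g))
((-4631 + 2643)/(3722 - 1799))/(-1965 - K(43)) = ((-4631 + 2643)/(3722 - 1799))/(-1965 - (3 + 43)/(2*43)) = (-1988/1923)/(-1965 - 46/(2*43)) = (-1988*1/1923)/(-1965 - 1*23/43) = -1988/(1923*(-1965 - 23/43)) = -1988/(1923*(-84518/43)) = -1988/1923*(-43/84518) = 6106/11609151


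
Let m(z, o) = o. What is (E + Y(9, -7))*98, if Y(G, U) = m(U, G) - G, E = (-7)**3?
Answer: -33614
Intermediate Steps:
E = -343
Y(G, U) = 0 (Y(G, U) = G - G = 0)
(E + Y(9, -7))*98 = (-343 + 0)*98 = -343*98 = -33614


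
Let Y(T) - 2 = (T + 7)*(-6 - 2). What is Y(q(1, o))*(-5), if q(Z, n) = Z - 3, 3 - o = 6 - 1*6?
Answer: 190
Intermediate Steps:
o = 3 (o = 3 - (6 - 1*6) = 3 - (6 - 6) = 3 - 1*0 = 3 + 0 = 3)
q(Z, n) = -3 + Z
Y(T) = -54 - 8*T (Y(T) = 2 + (T + 7)*(-6 - 2) = 2 + (7 + T)*(-8) = 2 + (-56 - 8*T) = -54 - 8*T)
Y(q(1, o))*(-5) = (-54 - 8*(-3 + 1))*(-5) = (-54 - 8*(-2))*(-5) = (-54 + 16)*(-5) = -38*(-5) = 190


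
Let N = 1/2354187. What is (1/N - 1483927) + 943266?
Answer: 1813526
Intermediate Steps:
N = 1/2354187 ≈ 4.2477e-7
(1/N - 1483927) + 943266 = (1/(1/2354187) - 1483927) + 943266 = (2354187 - 1483927) + 943266 = 870260 + 943266 = 1813526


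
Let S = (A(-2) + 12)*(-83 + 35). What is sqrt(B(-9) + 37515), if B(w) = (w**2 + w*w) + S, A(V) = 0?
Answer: sqrt(37101) ≈ 192.62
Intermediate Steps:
S = -576 (S = (0 + 12)*(-83 + 35) = 12*(-48) = -576)
B(w) = -576 + 2*w**2 (B(w) = (w**2 + w*w) - 576 = (w**2 + w**2) - 576 = 2*w**2 - 576 = -576 + 2*w**2)
sqrt(B(-9) + 37515) = sqrt((-576 + 2*(-9)**2) + 37515) = sqrt((-576 + 2*81) + 37515) = sqrt((-576 + 162) + 37515) = sqrt(-414 + 37515) = sqrt(37101)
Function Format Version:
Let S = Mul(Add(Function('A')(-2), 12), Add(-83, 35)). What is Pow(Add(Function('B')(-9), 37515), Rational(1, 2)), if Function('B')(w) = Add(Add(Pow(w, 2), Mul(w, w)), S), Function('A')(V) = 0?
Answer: Pow(37101, Rational(1, 2)) ≈ 192.62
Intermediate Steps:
S = -576 (S = Mul(Add(0, 12), Add(-83, 35)) = Mul(12, -48) = -576)
Function('B')(w) = Add(-576, Mul(2, Pow(w, 2))) (Function('B')(w) = Add(Add(Pow(w, 2), Mul(w, w)), -576) = Add(Add(Pow(w, 2), Pow(w, 2)), -576) = Add(Mul(2, Pow(w, 2)), -576) = Add(-576, Mul(2, Pow(w, 2))))
Pow(Add(Function('B')(-9), 37515), Rational(1, 2)) = Pow(Add(Add(-576, Mul(2, Pow(-9, 2))), 37515), Rational(1, 2)) = Pow(Add(Add(-576, Mul(2, 81)), 37515), Rational(1, 2)) = Pow(Add(Add(-576, 162), 37515), Rational(1, 2)) = Pow(Add(-414, 37515), Rational(1, 2)) = Pow(37101, Rational(1, 2))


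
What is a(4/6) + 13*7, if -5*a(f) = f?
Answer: 1363/15 ≈ 90.867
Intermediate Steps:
a(f) = -f/5
a(4/6) + 13*7 = -4/(5*6) + 13*7 = -4/(5*6) + 91 = -1/5*2/3 + 91 = -2/15 + 91 = 1363/15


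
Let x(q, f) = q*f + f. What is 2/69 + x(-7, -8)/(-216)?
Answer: -40/207 ≈ -0.19324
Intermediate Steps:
x(q, f) = f + f*q (x(q, f) = f*q + f = f + f*q)
2/69 + x(-7, -8)/(-216) = 2/69 - 8*(1 - 7)/(-216) = 2*(1/69) - 8*(-6)*(-1/216) = 2/69 + 48*(-1/216) = 2/69 - 2/9 = -40/207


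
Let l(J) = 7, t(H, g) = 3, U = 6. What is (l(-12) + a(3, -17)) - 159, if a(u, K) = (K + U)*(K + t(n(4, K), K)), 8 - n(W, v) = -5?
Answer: 2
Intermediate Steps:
n(W, v) = 13 (n(W, v) = 8 - 1*(-5) = 8 + 5 = 13)
a(u, K) = (3 + K)*(6 + K) (a(u, K) = (K + 6)*(K + 3) = (6 + K)*(3 + K) = (3 + K)*(6 + K))
(l(-12) + a(3, -17)) - 159 = (7 + (18 + (-17)**2 + 9*(-17))) - 159 = (7 + (18 + 289 - 153)) - 159 = (7 + 154) - 159 = 161 - 159 = 2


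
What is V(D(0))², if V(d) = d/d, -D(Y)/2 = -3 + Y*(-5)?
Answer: 1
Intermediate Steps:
D(Y) = 6 + 10*Y (D(Y) = -2*(-3 + Y*(-5)) = -2*(-3 - 5*Y) = 6 + 10*Y)
V(d) = 1
V(D(0))² = 1² = 1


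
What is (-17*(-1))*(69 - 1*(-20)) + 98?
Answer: 1611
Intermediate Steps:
(-17*(-1))*(69 - 1*(-20)) + 98 = 17*(69 + 20) + 98 = 17*89 + 98 = 1513 + 98 = 1611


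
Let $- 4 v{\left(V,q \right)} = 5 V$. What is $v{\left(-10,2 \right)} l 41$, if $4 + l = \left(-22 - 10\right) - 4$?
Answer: $-20500$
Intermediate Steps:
$v{\left(V,q \right)} = - \frac{5 V}{4}$
$l = -40$ ($l = -4 - 36 = -40$)
$v{\left(-10,2 \right)} l 41 = \left(- \frac{5}{4}\right) \left(-10\right) \left(-40\right) 41 = \frac{25}{2} \left(-40\right) 41 = \left(-500\right) 41 = -20500$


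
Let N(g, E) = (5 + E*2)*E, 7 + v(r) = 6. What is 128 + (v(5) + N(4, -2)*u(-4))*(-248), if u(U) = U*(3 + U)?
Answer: 2360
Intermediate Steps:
v(r) = -1 (v(r) = -7 + 6 = -1)
N(g, E) = E*(5 + 2*E) (N(g, E) = (5 + 2*E)*E = E*(5 + 2*E))
128 + (v(5) + N(4, -2)*u(-4))*(-248) = 128 + (-1 + (-2*(5 + 2*(-2)))*(-4*(3 - 4)))*(-248) = 128 + (-1 + (-2*(5 - 4))*(-4*(-1)))*(-248) = 128 + (-1 - 2*1*4)*(-248) = 128 + (-1 - 2*4)*(-248) = 128 + (-1 - 8)*(-248) = 128 - 9*(-248) = 128 + 2232 = 2360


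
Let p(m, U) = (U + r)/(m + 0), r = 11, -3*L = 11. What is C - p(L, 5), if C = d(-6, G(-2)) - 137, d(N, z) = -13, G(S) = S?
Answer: -1602/11 ≈ -145.64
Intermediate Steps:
L = -11/3 (L = -⅓*11 = -11/3 ≈ -3.6667)
p(m, U) = (11 + U)/m (p(m, U) = (U + 11)/(m + 0) = (11 + U)/m)
C = -150 (C = -13 - 137 = -150)
C - p(L, 5) = -150 - (11 + 5)/(-11/3) = -150 - (-3)*16/11 = -150 - 1*(-48/11) = -150 + 48/11 = -1602/11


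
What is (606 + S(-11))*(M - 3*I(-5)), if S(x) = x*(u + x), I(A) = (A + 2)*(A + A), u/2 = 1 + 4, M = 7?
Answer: -51211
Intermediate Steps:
u = 10 (u = 2*(1 + 4) = 2*5 = 10)
I(A) = 2*A*(2 + A) (I(A) = (2 + A)*(2*A) = 2*A*(2 + A))
S(x) = x*(10 + x)
(606 + S(-11))*(M - 3*I(-5)) = (606 - 11*(10 - 11))*(7 - 6*(-5)*(2 - 5)) = (606 - 11*(-1))*(7 - 6*(-5)*(-3)) = (606 + 11)*(7 - 3*30) = 617*(7 - 90) = 617*(-83) = -51211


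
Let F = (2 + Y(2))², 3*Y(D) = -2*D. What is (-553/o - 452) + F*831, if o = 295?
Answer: -74819/885 ≈ -84.541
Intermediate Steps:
Y(D) = -2*D/3 (Y(D) = (-2*D)/3 = -2*D/3)
F = 4/9 (F = (2 - ⅔*2)² = (2 - 4/3)² = (⅔)² = 4/9 ≈ 0.44444)
(-553/o - 452) + F*831 = (-553/295 - 452) + (4/9)*831 = (-553*1/295 - 452) + 1108/3 = (-553/295 - 452) + 1108/3 = -133893/295 + 1108/3 = -74819/885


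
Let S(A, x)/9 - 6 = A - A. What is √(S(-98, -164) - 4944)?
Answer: I*√4890 ≈ 69.929*I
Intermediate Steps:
S(A, x) = 54 (S(A, x) = 54 + 9*(A - A) = 54 + 9*0 = 54 + 0 = 54)
√(S(-98, -164) - 4944) = √(54 - 4944) = √(-4890) = I*√4890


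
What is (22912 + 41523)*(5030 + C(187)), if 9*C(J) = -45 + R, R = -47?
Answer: 2911044430/9 ≈ 3.2345e+8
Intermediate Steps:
C(J) = -92/9 (C(J) = (-45 - 47)/9 = (⅑)*(-92) = -92/9)
(22912 + 41523)*(5030 + C(187)) = (22912 + 41523)*(5030 - 92/9) = 64435*(45178/9) = 2911044430/9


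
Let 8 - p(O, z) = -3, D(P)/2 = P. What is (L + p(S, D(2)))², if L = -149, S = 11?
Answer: 19044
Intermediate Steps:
D(P) = 2*P
p(O, z) = 11 (p(O, z) = 8 - 1*(-3) = 8 + 3 = 11)
(L + p(S, D(2)))² = (-149 + 11)² = (-138)² = 19044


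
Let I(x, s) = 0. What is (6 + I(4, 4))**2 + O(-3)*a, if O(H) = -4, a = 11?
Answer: -8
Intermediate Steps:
(6 + I(4, 4))**2 + O(-3)*a = (6 + 0)**2 - 4*11 = 6**2 - 44 = 36 - 44 = -8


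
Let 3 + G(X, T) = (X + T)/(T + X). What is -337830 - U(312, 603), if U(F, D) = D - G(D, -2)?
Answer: -338435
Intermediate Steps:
G(X, T) = -2 (G(X, T) = -3 + (X + T)/(T + X) = -3 + (T + X)/(T + X) = -3 + 1 = -2)
U(F, D) = 2 + D (U(F, D) = D - 1*(-2) = D + 2 = 2 + D)
-337830 - U(312, 603) = -337830 - (2 + 603) = -337830 - 1*605 = -337830 - 605 = -338435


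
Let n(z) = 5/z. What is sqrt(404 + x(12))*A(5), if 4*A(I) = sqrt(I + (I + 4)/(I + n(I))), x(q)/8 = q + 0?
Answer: 5*sqrt(130)/4 ≈ 14.252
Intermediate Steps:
x(q) = 8*q (x(q) = 8*(q + 0) = 8*q)
A(I) = sqrt(I + (4 + I)/(I + 5/I))/4 (A(I) = sqrt(I + (I + 4)/(I + 5/I))/4 = sqrt(I + (4 + I)/(I + 5/I))/4)
sqrt(404 + x(12))*A(5) = sqrt(404 + 8*12)*(sqrt(5*(9 + 5 + 5**2)/(5 + 5**2))/4) = sqrt(404 + 96)*(sqrt(5*(9 + 5 + 25)/(5 + 25))/4) = sqrt(500)*(sqrt(5*39/30)/4) = (10*sqrt(5))*(sqrt(5*(1/30)*39)/4) = (10*sqrt(5))*(sqrt(13/2)/4) = (10*sqrt(5))*((sqrt(26)/2)/4) = (10*sqrt(5))*(sqrt(26)/8) = 5*sqrt(130)/4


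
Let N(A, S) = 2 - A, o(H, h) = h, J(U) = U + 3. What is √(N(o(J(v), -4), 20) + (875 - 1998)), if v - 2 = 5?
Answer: I*√1117 ≈ 33.422*I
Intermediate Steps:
v = 7 (v = 2 + 5 = 7)
J(U) = 3 + U
√(N(o(J(v), -4), 20) + (875 - 1998)) = √((2 - 1*(-4)) + (875 - 1998)) = √((2 + 4) - 1123) = √(6 - 1123) = √(-1117) = I*√1117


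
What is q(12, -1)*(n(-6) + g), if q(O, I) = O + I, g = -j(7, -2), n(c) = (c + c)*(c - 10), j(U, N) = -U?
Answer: 2189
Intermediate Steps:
n(c) = 2*c*(-10 + c) (n(c) = (2*c)*(-10 + c) = 2*c*(-10 + c))
g = 7 (g = -(-1)*7 = -1*(-7) = 7)
q(O, I) = I + O
q(12, -1)*(n(-6) + g) = (-1 + 12)*(2*(-6)*(-10 - 6) + 7) = 11*(2*(-6)*(-16) + 7) = 11*(192 + 7) = 11*199 = 2189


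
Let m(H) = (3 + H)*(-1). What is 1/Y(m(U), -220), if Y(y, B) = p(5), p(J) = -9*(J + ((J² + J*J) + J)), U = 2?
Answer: -1/540 ≈ -0.0018519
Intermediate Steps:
m(H) = -3 - H
p(J) = -18*J - 18*J² (p(J) = -9*(J + ((J² + J²) + J)) = -9*(J + (2*J² + J)) = -9*(J + (J + 2*J²)) = -9*(2*J + 2*J²) = -18*J - 18*J²)
Y(y, B) = -540 (Y(y, B) = -18*5*(1 + 5) = -18*5*6 = -540)
1/Y(m(U), -220) = 1/(-540) = -1/540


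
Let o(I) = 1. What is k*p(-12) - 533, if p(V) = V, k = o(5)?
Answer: -545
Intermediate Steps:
k = 1
k*p(-12) - 533 = 1*(-12) - 533 = -12 - 533 = -545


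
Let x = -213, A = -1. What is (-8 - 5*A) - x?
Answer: 210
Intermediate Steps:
(-8 - 5*A) - x = (-8 - 5*(-1)) - 1*(-213) = (-8 + 5) + 213 = -3 + 213 = 210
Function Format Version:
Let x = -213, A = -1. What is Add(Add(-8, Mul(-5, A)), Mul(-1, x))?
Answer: 210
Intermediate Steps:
Add(Add(-8, Mul(-5, A)), Mul(-1, x)) = Add(Add(-8, Mul(-5, -1)), Mul(-1, -213)) = Add(Add(-8, 5), 213) = Add(-3, 213) = 210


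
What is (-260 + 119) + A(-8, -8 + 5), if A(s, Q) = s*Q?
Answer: -117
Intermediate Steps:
A(s, Q) = Q*s
(-260 + 119) + A(-8, -8 + 5) = (-260 + 119) + (-8 + 5)*(-8) = -141 - 3*(-8) = -141 + 24 = -117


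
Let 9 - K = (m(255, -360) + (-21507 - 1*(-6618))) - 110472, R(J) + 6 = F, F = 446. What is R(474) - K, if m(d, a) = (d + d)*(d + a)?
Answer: -178480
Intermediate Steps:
m(d, a) = 2*d*(a + d) (m(d, a) = (2*d)*(a + d) = 2*d*(a + d))
R(J) = 440 (R(J) = -6 + 446 = 440)
K = 178920 (K = 9 - ((2*255*(-360 + 255) + (-21507 - 1*(-6618))) - 110472) = 9 - ((2*255*(-105) + (-21507 + 6618)) - 110472) = 9 - ((-53550 - 14889) - 110472) = 9 - (-68439 - 110472) = 9 - 1*(-178911) = 9 + 178911 = 178920)
R(474) - K = 440 - 1*178920 = 440 - 178920 = -178480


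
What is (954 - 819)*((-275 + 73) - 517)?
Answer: -97065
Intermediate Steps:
(954 - 819)*((-275 + 73) - 517) = 135*(-202 - 517) = 135*(-719) = -97065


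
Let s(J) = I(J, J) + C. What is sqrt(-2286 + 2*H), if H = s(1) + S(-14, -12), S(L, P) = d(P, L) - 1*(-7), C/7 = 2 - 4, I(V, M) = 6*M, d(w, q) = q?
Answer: 2*I*sqrt(579) ≈ 48.125*I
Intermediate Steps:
C = -14 (C = 7*(2 - 4) = 7*(-2) = -14)
s(J) = -14 + 6*J (s(J) = 6*J - 14 = -14 + 6*J)
S(L, P) = 7 + L (S(L, P) = L - 1*(-7) = L + 7 = 7 + L)
H = -15 (H = (-14 + 6*1) + (7 - 14) = (-14 + 6) - 7 = -8 - 7 = -15)
sqrt(-2286 + 2*H) = sqrt(-2286 + 2*(-15)) = sqrt(-2286 - 30) = sqrt(-2316) = 2*I*sqrt(579)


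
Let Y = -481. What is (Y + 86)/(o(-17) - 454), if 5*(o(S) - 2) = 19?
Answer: 1975/2241 ≈ 0.88130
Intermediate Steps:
o(S) = 29/5 (o(S) = 2 + (⅕)*19 = 2 + 19/5 = 29/5)
(Y + 86)/(o(-17) - 454) = (-481 + 86)/(29/5 - 454) = -395/(-2241/5) = -395*(-5/2241) = 1975/2241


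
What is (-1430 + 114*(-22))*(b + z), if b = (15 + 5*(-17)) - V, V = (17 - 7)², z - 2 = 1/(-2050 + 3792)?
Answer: 576237695/871 ≈ 6.6158e+5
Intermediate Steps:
z = 3485/1742 (z = 2 + 1/(-2050 + 3792) = 2 + 1/1742 = 3485/1742 ≈ 2.0006)
V = 100 (V = 10² = 100)
b = -170 (b = (15 + 5*(-17)) - 1*100 = (15 - 85) - 100 = -70 - 100 = -170)
(-1430 + 114*(-22))*(b + z) = (-1430 + 114*(-22))*(-170 + 3485/1742) = (-1430 - 2508)*(-292655/1742) = -3938*(-292655/1742) = 576237695/871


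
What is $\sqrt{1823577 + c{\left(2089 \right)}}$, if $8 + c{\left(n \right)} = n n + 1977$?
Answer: $\sqrt{6189467} \approx 2487.9$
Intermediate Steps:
$c{\left(n \right)} = 1969 + n^{2}$ ($c{\left(n \right)} = -8 + \left(n n + 1977\right) = -8 + \left(n^{2} + 1977\right) = -8 + \left(1977 + n^{2}\right) = 1969 + n^{2}$)
$\sqrt{1823577 + c{\left(2089 \right)}} = \sqrt{1823577 + \left(1969 + 2089^{2}\right)} = \sqrt{1823577 + \left(1969 + 4363921\right)} = \sqrt{1823577 + 4365890} = \sqrt{6189467}$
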